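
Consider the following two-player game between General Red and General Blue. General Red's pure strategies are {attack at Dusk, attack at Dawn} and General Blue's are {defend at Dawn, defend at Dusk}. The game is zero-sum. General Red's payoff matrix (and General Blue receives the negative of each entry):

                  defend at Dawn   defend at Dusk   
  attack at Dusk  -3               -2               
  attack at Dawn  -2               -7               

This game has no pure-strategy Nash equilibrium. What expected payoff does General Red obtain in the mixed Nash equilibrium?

-17/6

General Blue's mix must leave General Red indifferent between attack at Dusk and attack at Dawn.
  General Red's payoff from attack at Dusk: q·(-3) + (1−q)·(-2) = -q - 2
  General Red's payoff from attack at Dawn: q·(-2) + (1−q)·(-7) = 5q - 7
  -q - 2 = 5q - 7  ⇒  -6q = -5  ⇒  q = 5/6.
At equilibrium General Red is indifferent across rows, so General Red's payoff equals the payoff from attack at Dusk: (5/6)·(-3) + (1/6)·(-2) = -17/6.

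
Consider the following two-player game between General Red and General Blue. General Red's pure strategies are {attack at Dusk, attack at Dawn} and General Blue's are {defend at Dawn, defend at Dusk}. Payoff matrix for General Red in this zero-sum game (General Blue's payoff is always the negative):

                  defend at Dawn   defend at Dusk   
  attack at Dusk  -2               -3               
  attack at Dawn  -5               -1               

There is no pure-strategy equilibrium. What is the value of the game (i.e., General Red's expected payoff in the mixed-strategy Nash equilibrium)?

For General Red to be willing to mix, General Red must be indifferent between attack at Dusk and attack at Dawn, which pins down General Blue's mix.
  General Red's payoff from attack at Dusk: q·(-2) + (1−q)·(-3) = q - 3
  General Red's payoff from attack at Dawn: q·(-5) + (1−q)·(-1) = -4q - 1
  q - 3 = -4q - 1  ⇒  5q = 2  ⇒  q = 2/5.
The value is General Red's expected payoff against this mix (using attack at Dusk): (2/5)·(-2) + (3/5)·(-3) = -13/5.

v = -13/5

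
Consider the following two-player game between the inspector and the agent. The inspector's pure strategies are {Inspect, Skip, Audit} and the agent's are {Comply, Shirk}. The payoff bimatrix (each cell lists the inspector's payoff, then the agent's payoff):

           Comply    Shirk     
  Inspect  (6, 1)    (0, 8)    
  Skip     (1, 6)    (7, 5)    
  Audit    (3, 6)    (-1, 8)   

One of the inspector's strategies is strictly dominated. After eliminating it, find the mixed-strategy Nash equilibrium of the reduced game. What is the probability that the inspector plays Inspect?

p = 1/8

The inspector's strategy Audit is strictly dominated by Inspect: 6 > 3 and 0 > -1. Eliminate Audit.
Set the agent's expected payoff from Comply equal to that from Shirk:
  the agent's expected payoff from Comply: p·1 + (1−p)·6 = -5p + 6
  the agent's expected payoff from Shirk: p·8 + (1−p)·5 = 3p + 5
  -5p + 6 = 3p + 5  ⇒  -8p = -1  ⇒  p = 1/8.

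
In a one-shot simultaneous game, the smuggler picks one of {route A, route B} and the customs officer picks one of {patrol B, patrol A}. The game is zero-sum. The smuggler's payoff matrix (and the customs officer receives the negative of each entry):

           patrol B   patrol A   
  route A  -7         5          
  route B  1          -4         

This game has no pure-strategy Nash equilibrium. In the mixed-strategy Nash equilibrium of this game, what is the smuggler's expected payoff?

-23/17

Set the smuggler's expected payoff from route A equal to that from route B:
  the smuggler's expected payoff from route A: q·(-7) + (1−q)·5 = -12q + 5
  the smuggler's expected payoff from route B: q·1 + (1−q)·(-4) = 5q - 4
  -12q + 5 = 5q - 4  ⇒  -17q = -9  ⇒  q = 9/17.
At equilibrium the smuggler is indifferent across rows, so the smuggler's payoff equals the payoff from route A: (9/17)·(-7) + (8/17)·5 = -23/17.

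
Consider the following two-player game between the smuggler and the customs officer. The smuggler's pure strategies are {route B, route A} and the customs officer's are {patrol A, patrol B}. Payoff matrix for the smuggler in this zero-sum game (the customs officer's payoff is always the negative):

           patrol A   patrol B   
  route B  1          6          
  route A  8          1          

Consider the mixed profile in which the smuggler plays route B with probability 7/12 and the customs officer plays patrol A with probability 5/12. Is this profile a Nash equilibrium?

Check the customs officer's indifference given the smuggler's mix p = 7/12:
  payoff from patrol A = -47/12; payoff from patrol B = -47/12 — equal.
Check the smuggler's indifference given the customs officer's mix q = 5/12:
  payoff from route B = 47/12; payoff from route A = 47/12 — equal.
Both players are indifferent, so neither can profitably deviate.

Yes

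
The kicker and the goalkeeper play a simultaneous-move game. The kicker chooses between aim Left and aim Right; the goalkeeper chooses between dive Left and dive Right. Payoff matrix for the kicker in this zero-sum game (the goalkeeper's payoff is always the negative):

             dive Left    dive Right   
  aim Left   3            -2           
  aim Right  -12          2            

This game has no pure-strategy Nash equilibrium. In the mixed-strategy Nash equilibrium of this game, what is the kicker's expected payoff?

-18/19

Set the kicker's expected payoff from aim Left equal to that from aim Right:
  the kicker's payoff from aim Left: q·3 + (1−q)·(-2) = 5q - 2
  the kicker's payoff from aim Right: q·(-12) + (1−q)·2 = -14q + 2
  5q - 2 = -14q + 2  ⇒  19q = 4  ⇒  q = 4/19.
At equilibrium the kicker is indifferent across rows, so the kicker's payoff equals the payoff from aim Left: (4/19)·3 + (15/19)·(-2) = -18/19.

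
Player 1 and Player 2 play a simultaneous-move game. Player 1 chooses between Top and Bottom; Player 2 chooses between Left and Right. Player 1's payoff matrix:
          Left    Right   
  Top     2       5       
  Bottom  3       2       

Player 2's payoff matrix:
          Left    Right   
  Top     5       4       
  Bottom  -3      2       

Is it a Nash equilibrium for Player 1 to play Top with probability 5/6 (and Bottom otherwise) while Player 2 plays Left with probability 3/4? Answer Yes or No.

Check Player 2's indifference given Player 1's mix p = 5/6:
  payoff from Left = 11/3; payoff from Right = 11/3 — equal.
Check Player 1's indifference given Player 2's mix q = 3/4:
  payoff from Top = 11/4; payoff from Bottom = 11/4 — equal.
Both players are indifferent, so neither can profitably deviate.

Yes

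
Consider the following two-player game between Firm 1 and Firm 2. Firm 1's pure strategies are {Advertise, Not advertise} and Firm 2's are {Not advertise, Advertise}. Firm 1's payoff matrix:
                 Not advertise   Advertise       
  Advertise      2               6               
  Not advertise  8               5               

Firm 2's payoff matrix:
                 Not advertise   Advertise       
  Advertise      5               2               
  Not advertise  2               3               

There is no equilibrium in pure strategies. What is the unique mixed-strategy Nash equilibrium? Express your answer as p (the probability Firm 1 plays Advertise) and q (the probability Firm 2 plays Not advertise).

p = 1/4, q = 1/7

In a mixed equilibrium Firm 2 is indifferent between Not advertise and Advertise; this condition fixes p.
  Firm 2's payoff to Not advertise: p·5 + (1−p)·2 = 3p + 2
  Firm 2's payoff to Advertise: p·2 + (1−p)·3 = -p + 3
  3p + 2 = -p + 3  ⇒  4p = 1  ⇒  p = 1/4.
Set Firm 1's expected payoff from Advertise equal to that from Not advertise:
  Firm 1's expected payoff from Advertise: q·2 + (1−q)·6 = -4q + 6
  Firm 1's expected payoff from Not advertise: q·8 + (1−q)·5 = 3q + 5
  -4q + 6 = 3q + 5  ⇒  -7q = -1  ⇒  q = 1/7.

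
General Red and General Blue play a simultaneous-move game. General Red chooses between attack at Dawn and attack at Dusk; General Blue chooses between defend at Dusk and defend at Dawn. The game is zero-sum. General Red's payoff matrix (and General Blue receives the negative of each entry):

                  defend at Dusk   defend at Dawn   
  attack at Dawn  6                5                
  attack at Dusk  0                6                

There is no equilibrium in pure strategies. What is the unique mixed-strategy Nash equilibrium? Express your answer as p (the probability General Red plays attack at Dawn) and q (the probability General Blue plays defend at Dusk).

p = 6/7, q = 1/7

General Blue's indifference between defend at Dusk and defend at Dawn determines General Red's mixing probability p:
  General Blue's payoff to defend at Dusk: p·(-6) + (1−p)·0 = -6p
  General Blue's payoff to defend at Dawn: p·(-5) + (1−p)·(-6) = p - 6
  -6p = p - 6  ⇒  -7p = -6  ⇒  p = 6/7.
General Blue's mix must leave General Red indifferent between attack at Dawn and attack at Dusk.
  General Red's expected payoff from attack at Dawn: q·6 + (1−q)·5 = q + 5
  General Red's expected payoff from attack at Dusk: q·0 + (1−q)·6 = -6q + 6
  q + 5 = -6q + 6  ⇒  7q = 1  ⇒  q = 1/7.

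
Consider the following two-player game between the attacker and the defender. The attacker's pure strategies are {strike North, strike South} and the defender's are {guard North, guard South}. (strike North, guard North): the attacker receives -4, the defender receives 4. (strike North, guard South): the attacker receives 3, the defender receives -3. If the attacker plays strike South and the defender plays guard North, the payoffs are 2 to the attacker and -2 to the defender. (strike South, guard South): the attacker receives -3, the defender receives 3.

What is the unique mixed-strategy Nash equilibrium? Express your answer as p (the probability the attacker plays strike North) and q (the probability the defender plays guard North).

The defender's indifference between guard North and guard South determines the attacker's mixing probability p:
  the defender's payoff to guard North: p·4 + (1−p)·(-2) = 6p - 2
  the defender's payoff to guard South: p·(-3) + (1−p)·3 = -6p + 3
  6p - 2 = -6p + 3  ⇒  12p = 5  ⇒  p = 5/12.
For the attacker to be willing to mix, the attacker must be indifferent between strike North and strike South, which pins down the defender's mix.
  the attacker's expected payoff from strike North: q·(-4) + (1−q)·3 = -7q + 3
  the attacker's expected payoff from strike South: q·2 + (1−q)·(-3) = 5q - 3
  -7q + 3 = 5q - 3  ⇒  -12q = -6  ⇒  q = 1/2.

p = 5/12, q = 1/2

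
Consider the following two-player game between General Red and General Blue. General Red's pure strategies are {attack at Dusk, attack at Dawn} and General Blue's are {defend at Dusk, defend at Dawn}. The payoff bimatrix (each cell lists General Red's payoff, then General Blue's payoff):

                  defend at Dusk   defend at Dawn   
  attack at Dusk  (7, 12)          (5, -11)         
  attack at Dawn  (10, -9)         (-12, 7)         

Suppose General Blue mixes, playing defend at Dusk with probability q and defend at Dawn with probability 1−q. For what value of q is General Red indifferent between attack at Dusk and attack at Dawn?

q = 17/20

General Blue's mix must leave General Red indifferent between attack at Dusk and attack at Dawn.
  General Red's expected payoff from attack at Dusk: q·7 + (1−q)·5 = 2q + 5
  General Red's expected payoff from attack at Dawn: q·10 + (1−q)·(-12) = 22q - 12
  2q + 5 = 22q - 12  ⇒  -20q = -17  ⇒  q = 17/20.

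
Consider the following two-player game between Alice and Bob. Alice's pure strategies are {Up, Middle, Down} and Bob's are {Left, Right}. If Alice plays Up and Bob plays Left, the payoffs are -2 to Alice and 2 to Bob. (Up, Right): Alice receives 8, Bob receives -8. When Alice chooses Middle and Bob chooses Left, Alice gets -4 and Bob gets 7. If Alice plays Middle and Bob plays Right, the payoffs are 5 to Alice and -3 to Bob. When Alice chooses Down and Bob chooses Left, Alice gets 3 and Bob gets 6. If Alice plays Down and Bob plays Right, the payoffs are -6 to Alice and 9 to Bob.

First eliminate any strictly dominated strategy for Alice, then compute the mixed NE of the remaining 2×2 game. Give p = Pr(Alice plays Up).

p = 3/13

Alice's strategy Middle is strictly dominated by Up: -2 > -4 and 8 > 5. Eliminate Middle.
Bob's indifference between Left and Right determines Alice's mixing probability p:
  Bob's expected payoff from Left: p·2 + (1−p)·6 = -4p + 6
  Bob's expected payoff from Right: p·(-8) + (1−p)·9 = -17p + 9
  -4p + 6 = -17p + 9  ⇒  13p = 3  ⇒  p = 3/13.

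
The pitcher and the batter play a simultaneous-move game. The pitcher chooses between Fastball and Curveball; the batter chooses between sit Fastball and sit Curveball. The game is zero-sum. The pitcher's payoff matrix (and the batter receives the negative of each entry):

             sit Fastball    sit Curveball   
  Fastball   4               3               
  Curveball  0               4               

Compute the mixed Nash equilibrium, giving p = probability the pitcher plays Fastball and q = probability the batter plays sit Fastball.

For the batter to be willing to mix, the batter must be indifferent between sit Fastball and sit Curveball, which pins down the pitcher's mix.
  the batter's payoff from sit Fastball: p·(-4) + (1−p)·0 = -4p
  the batter's payoff from sit Curveball: p·(-3) + (1−p)·(-4) = p - 4
  -4p = p - 4  ⇒  -5p = -4  ⇒  p = 4/5.
Set the pitcher's expected payoff from Fastball equal to that from Curveball:
  the pitcher's expected payoff from Fastball: q·4 + (1−q)·3 = q + 3
  the pitcher's expected payoff from Curveball: q·0 + (1−q)·4 = -4q + 4
  q + 3 = -4q + 4  ⇒  5q = 1  ⇒  q = 1/5.

p = 4/5, q = 1/5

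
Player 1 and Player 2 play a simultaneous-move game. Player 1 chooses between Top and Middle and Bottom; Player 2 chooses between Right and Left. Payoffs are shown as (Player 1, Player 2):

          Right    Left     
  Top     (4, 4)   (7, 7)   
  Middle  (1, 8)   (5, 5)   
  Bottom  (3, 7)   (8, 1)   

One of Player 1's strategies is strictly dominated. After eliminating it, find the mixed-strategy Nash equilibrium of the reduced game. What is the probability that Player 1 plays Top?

Player 1's strategy Middle is strictly dominated by Top: 4 > 1 and 7 > 5. Eliminate Middle.
For Player 2 to be willing to mix, Player 2 must be indifferent between Right and Left, which pins down Player 1's mix.
  Player 2's payoff to Right: p·4 + (1−p)·7 = -3p + 7
  Player 2's payoff to Left: p·7 + (1−p)·1 = 6p + 1
  -3p + 7 = 6p + 1  ⇒  -9p = -6  ⇒  p = 2/3.

p = 2/3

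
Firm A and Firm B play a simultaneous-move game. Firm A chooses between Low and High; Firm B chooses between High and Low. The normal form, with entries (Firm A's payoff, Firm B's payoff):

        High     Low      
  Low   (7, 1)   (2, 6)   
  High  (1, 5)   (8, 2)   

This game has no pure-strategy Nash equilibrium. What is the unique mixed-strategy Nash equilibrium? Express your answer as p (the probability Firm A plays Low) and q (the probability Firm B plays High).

In a mixed equilibrium Firm B is indifferent between High and Low; this condition fixes p.
  Firm B's expected payoff from High: p·1 + (1−p)·5 = -4p + 5
  Firm B's expected payoff from Low: p·6 + (1−p)·2 = 4p + 2
  -4p + 5 = 4p + 2  ⇒  -8p = -3  ⇒  p = 3/8.
Set Firm A's expected payoff from Low equal to that from High:
  Firm A's payoff to Low: q·7 + (1−q)·2 = 5q + 2
  Firm A's payoff to High: q·1 + (1−q)·8 = -7q + 8
  5q + 2 = -7q + 8  ⇒  12q = 6  ⇒  q = 1/2.

p = 3/8, q = 1/2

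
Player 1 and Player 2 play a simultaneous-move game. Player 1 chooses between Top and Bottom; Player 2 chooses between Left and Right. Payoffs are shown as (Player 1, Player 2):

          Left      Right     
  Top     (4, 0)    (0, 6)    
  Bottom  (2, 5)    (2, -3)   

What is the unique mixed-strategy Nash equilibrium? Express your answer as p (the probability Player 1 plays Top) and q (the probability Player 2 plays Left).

p = 4/7, q = 1/2

Set Player 2's expected payoff from Left equal to that from Right:
  Player 2's expected payoff from Left: p·0 + (1−p)·5 = -5p + 5
  Player 2's expected payoff from Right: p·6 + (1−p)·(-3) = 9p - 3
  -5p + 5 = 9p - 3  ⇒  -14p = -8  ⇒  p = 4/7.
For Player 1 to be willing to mix, Player 1 must be indifferent between Top and Bottom, which pins down Player 2's mix.
  Player 1's payoff to Top: q·4 + (1−q)·0 = 4q
  Player 1's payoff to Bottom: q·2 + (1−q)·2 = 2
  4q = 2  ⇒  4q = 2  ⇒  q = 1/2.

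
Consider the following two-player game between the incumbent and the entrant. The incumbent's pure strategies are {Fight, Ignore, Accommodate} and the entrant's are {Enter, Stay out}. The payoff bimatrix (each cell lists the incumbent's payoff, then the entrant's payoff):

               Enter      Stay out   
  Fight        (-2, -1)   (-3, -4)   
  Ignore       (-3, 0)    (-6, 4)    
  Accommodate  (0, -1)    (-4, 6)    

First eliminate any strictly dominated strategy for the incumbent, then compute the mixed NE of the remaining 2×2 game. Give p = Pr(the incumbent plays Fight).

p = 7/10

The incumbent's strategy Ignore is strictly dominated by Fight: -2 > -3 and -3 > -6. Eliminate Ignore.
The entrant's indifference between Enter and Stay out determines the incumbent's mixing probability p:
  the entrant's expected payoff from Enter: p·(-1) + (1−p)·(-1) = -1
  the entrant's expected payoff from Stay out: p·(-4) + (1−p)·6 = -10p + 6
  -1 = -10p + 6  ⇒  10p = 7  ⇒  p = 7/10.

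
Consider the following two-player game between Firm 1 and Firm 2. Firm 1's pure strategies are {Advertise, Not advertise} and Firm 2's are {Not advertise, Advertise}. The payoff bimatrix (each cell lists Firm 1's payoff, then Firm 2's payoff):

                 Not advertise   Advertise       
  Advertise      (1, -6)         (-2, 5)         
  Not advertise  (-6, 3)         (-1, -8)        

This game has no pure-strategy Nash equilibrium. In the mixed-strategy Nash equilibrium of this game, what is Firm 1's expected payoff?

-13/8

Set Firm 1's expected payoff from Advertise equal to that from Not advertise:
  Firm 1's expected payoff from Advertise: q·1 + (1−q)·(-2) = 3q - 2
  Firm 1's expected payoff from Not advertise: q·(-6) + (1−q)·(-1) = -5q - 1
  3q - 2 = -5q - 1  ⇒  8q = 1  ⇒  q = 1/8.
At equilibrium Firm 1 is indifferent across rows, so Firm 1's payoff equals the payoff from Advertise: (1/8)·1 + (7/8)·(-2) = -13/8.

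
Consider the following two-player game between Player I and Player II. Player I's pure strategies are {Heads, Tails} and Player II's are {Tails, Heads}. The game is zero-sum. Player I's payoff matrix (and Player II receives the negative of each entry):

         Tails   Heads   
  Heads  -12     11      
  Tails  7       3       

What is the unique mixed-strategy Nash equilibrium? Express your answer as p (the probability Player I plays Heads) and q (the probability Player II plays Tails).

For Player II to be willing to mix, Player II must be indifferent between Tails and Heads, which pins down Player I's mix.
  Player II's payoff to Tails: p·12 + (1−p)·(-7) = 19p - 7
  Player II's payoff to Heads: p·(-11) + (1−p)·(-3) = -8p - 3
  19p - 7 = -8p - 3  ⇒  27p = 4  ⇒  p = 4/27.
In a mixed equilibrium Player I is indifferent between Heads and Tails; this condition fixes q.
  Player I's payoff from Heads: q·(-12) + (1−q)·11 = -23q + 11
  Player I's payoff from Tails: q·7 + (1−q)·3 = 4q + 3
  -23q + 11 = 4q + 3  ⇒  -27q = -8  ⇒  q = 8/27.

p = 4/27, q = 8/27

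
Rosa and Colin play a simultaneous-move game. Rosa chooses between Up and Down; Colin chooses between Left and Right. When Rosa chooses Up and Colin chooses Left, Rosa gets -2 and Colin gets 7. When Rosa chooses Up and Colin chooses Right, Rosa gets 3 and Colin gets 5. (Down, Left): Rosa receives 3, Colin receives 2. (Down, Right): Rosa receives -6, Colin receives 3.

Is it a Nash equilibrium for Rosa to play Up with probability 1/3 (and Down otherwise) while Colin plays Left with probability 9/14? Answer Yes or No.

Check Colin's indifference given Rosa's mix p = 1/3:
  payoff from Left = 11/3; payoff from Right = 11/3 — equal.
Check Rosa's indifference given Colin's mix q = 9/14:
  payoff from Up = -3/14; payoff from Down = -3/14 — equal.
Both players are indifferent, so neither can profitably deviate.

Yes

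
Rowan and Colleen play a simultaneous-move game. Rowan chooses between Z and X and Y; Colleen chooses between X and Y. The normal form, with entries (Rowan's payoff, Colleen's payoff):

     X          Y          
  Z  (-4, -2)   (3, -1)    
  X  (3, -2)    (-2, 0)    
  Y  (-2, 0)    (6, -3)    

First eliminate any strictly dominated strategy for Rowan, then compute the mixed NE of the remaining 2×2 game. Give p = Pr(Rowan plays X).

p = 3/5

Rowan's strategy Z is strictly dominated by Y: -2 > -4 and 6 > 3. Eliminate Z.
For Colleen to be willing to mix, Colleen must be indifferent between X and Y, which pins down Rowan's mix.
  Colleen's payoff from X: p·(-2) + (1−p)·0 = -2p
  Colleen's payoff from Y: p·0 + (1−p)·(-3) = 3p - 3
  -2p = 3p - 3  ⇒  -5p = -3  ⇒  p = 3/5.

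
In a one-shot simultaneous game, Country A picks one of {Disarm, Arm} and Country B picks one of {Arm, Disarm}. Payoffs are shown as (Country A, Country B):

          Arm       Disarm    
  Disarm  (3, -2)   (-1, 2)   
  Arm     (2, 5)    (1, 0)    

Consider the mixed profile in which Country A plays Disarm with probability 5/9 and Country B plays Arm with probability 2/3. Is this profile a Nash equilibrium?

Check Country B's indifference given Country A's mix p = 5/9:
  payoff from Arm = 10/9; payoff from Disarm = 10/9 — equal.
Check Country A's indifference given Country B's mix q = 2/3:
  payoff from Disarm = 5/3; payoff from Arm = 5/3 — equal.
Both players are indifferent, so neither can profitably deviate.

Yes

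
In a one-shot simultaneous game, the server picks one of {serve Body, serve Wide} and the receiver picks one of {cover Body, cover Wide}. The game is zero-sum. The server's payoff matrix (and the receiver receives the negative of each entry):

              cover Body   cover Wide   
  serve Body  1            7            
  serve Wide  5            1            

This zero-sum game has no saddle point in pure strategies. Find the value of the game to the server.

In a mixed equilibrium the server is indifferent between serve Body and serve Wide; this condition fixes q.
  the server's expected payoff from serve Body: q·1 + (1−q)·7 = -6q + 7
  the server's expected payoff from serve Wide: q·5 + (1−q)·1 = 4q + 1
  -6q + 7 = 4q + 1  ⇒  -10q = -6  ⇒  q = 3/5.
The value is the server's expected payoff against this mix (using serve Body): (3/5)·1 + (2/5)·7 = 17/5.

v = 17/5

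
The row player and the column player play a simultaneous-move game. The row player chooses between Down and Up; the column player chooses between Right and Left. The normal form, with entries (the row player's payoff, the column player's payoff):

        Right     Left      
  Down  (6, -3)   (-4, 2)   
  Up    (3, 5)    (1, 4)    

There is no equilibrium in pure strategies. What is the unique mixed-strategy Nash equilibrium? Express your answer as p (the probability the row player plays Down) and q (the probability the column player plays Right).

p = 1/6, q = 5/8

The column player's indifference between Right and Left determines the row player's mixing probability p:
  the column player's payoff to Right: p·(-3) + (1−p)·5 = -8p + 5
  the column player's payoff to Left: p·2 + (1−p)·4 = -2p + 4
  -8p + 5 = -2p + 4  ⇒  -6p = -1  ⇒  p = 1/6.
Set the row player's expected payoff from Down equal to that from Up:
  the row player's expected payoff from Down: q·6 + (1−q)·(-4) = 10q - 4
  the row player's expected payoff from Up: q·3 + (1−q)·1 = 2q + 1
  10q - 4 = 2q + 1  ⇒  8q = 5  ⇒  q = 5/8.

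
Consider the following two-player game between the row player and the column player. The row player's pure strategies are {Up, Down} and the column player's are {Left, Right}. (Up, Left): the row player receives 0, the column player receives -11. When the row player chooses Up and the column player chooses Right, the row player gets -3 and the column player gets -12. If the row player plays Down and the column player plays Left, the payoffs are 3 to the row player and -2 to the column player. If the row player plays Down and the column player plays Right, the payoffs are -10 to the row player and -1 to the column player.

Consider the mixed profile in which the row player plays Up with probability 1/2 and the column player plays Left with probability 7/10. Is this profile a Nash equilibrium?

Yes

Check the column player's indifference given the row player's mix p = 1/2:
  payoff from Left = -13/2; payoff from Right = -13/2 — equal.
Check the row player's indifference given the column player's mix q = 7/10:
  payoff from Up = -9/10; payoff from Down = -9/10 — equal.
Both players are indifferent, so neither can profitably deviate.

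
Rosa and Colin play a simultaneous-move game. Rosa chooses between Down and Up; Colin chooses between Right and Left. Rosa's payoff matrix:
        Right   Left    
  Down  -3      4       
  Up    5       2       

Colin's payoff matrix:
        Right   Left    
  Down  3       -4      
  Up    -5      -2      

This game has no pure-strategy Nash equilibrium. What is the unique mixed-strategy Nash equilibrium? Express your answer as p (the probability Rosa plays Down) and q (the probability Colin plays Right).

p = 3/10, q = 1/5

Set Colin's expected payoff from Right equal to that from Left:
  Colin's payoff from Right: p·3 + (1−p)·(-5) = 8p - 5
  Colin's payoff from Left: p·(-4) + (1−p)·(-2) = -2p - 2
  8p - 5 = -2p - 2  ⇒  10p = 3  ⇒  p = 3/10.
Set Rosa's expected payoff from Down equal to that from Up:
  Rosa's expected payoff from Down: q·(-3) + (1−q)·4 = -7q + 4
  Rosa's expected payoff from Up: q·5 + (1−q)·2 = 3q + 2
  -7q + 4 = 3q + 2  ⇒  -10q = -2  ⇒  q = 1/5.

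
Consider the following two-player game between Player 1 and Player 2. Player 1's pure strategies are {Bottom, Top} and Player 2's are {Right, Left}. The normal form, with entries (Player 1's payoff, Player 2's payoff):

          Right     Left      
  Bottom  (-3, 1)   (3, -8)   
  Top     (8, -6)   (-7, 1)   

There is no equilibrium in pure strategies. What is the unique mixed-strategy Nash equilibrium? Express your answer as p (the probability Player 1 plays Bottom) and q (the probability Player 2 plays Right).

p = 7/16, q = 10/21

For Player 2 to be willing to mix, Player 2 must be indifferent between Right and Left, which pins down Player 1's mix.
  Player 2's payoff to Right: p·1 + (1−p)·(-6) = 7p - 6
  Player 2's payoff to Left: p·(-8) + (1−p)·1 = -9p + 1
  7p - 6 = -9p + 1  ⇒  16p = 7  ⇒  p = 7/16.
In a mixed equilibrium Player 1 is indifferent between Bottom and Top; this condition fixes q.
  Player 1's payoff to Bottom: q·(-3) + (1−q)·3 = -6q + 3
  Player 1's payoff to Top: q·8 + (1−q)·(-7) = 15q - 7
  -6q + 3 = 15q - 7  ⇒  -21q = -10  ⇒  q = 10/21.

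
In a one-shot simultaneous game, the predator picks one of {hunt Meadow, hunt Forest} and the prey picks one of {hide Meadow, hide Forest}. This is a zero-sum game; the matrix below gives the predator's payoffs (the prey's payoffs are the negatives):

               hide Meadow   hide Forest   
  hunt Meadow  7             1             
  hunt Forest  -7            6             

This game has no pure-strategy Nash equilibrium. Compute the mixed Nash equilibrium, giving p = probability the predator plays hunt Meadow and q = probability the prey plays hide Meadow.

p = 13/19, q = 5/19

In a mixed equilibrium the prey is indifferent between hide Meadow and hide Forest; this condition fixes p.
  the prey's expected payoff from hide Meadow: p·(-7) + (1−p)·7 = -14p + 7
  the prey's expected payoff from hide Forest: p·(-1) + (1−p)·(-6) = 5p - 6
  -14p + 7 = 5p - 6  ⇒  -19p = -13  ⇒  p = 13/19.
For the predator to be willing to mix, the predator must be indifferent between hunt Meadow and hunt Forest, which pins down the prey's mix.
  the predator's expected payoff from hunt Meadow: q·7 + (1−q)·1 = 6q + 1
  the predator's expected payoff from hunt Forest: q·(-7) + (1−q)·6 = -13q + 6
  6q + 1 = -13q + 6  ⇒  19q = 5  ⇒  q = 5/19.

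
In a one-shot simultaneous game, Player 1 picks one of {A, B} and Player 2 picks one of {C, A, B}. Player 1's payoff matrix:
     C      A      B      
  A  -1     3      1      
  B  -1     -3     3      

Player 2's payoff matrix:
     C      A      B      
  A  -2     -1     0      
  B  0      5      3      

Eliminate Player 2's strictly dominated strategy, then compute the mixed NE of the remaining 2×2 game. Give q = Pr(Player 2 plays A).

Player 2's strategy C is strictly dominated by B: 0 > -2 and 3 > 0. Eliminate C.
For Player 1 to be willing to mix, Player 1 must be indifferent between A and B, which pins down Player 2's mix.
  Player 1's expected payoff from A: q·3 + (1−q)·1 = 2q + 1
  Player 1's expected payoff from B: q·(-3) + (1−q)·3 = -6q + 3
  2q + 1 = -6q + 3  ⇒  8q = 2  ⇒  q = 1/4.

q = 1/4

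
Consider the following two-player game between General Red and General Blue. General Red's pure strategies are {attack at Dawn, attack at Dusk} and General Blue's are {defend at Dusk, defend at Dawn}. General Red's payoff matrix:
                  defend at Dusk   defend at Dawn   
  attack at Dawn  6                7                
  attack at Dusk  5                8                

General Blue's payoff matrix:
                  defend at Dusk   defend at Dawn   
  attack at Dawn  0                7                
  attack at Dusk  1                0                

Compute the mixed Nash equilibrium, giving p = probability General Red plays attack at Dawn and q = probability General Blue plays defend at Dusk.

In a mixed equilibrium General Blue is indifferent between defend at Dusk and defend at Dawn; this condition fixes p.
  General Blue's payoff from defend at Dusk: p·0 + (1−p)·1 = -p + 1
  General Blue's payoff from defend at Dawn: p·7 + (1−p)·0 = 7p
  -p + 1 = 7p  ⇒  -8p = -1  ⇒  p = 1/8.
Set General Red's expected payoff from attack at Dawn equal to that from attack at Dusk:
  General Red's expected payoff from attack at Dawn: q·6 + (1−q)·7 = -q + 7
  General Red's expected payoff from attack at Dusk: q·5 + (1−q)·8 = -3q + 8
  -q + 7 = -3q + 8  ⇒  2q = 1  ⇒  q = 1/2.

p = 1/8, q = 1/2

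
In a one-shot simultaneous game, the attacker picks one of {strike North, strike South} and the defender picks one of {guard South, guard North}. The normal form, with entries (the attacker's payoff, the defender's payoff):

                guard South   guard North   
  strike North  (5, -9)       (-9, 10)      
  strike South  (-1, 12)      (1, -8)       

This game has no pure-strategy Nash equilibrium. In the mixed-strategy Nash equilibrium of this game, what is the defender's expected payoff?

In a mixed equilibrium the defender is indifferent between guard South and guard North; this condition fixes p.
  the defender's payoff from guard South: p·(-9) + (1−p)·12 = -21p + 12
  the defender's payoff from guard North: p·10 + (1−p)·(-8) = 18p - 8
  -21p + 12 = 18p - 8  ⇒  -39p = -20  ⇒  p = 20/39.
At equilibrium the defender is indifferent across columns, so the defender's payoff equals the payoff from guard South: (20/39)·(-9) + (19/39)·12 = 16/13.

16/13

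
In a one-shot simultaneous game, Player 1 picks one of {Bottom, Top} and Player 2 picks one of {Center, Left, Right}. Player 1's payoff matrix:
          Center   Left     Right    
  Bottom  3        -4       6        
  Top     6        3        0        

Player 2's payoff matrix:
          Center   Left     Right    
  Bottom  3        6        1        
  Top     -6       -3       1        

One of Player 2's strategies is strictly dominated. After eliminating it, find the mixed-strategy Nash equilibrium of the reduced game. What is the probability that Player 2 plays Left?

q = 6/13

Player 2's strategy Center is strictly dominated by Left: 6 > 3 and -3 > -6. Eliminate Center.
Player 1's indifference between Bottom and Top determines Player 2's mixing probability q:
  Player 1's payoff from Bottom: q·(-4) + (1−q)·6 = -10q + 6
  Player 1's payoff from Top: q·3 + (1−q)·0 = 3q
  -10q + 6 = 3q  ⇒  -13q = -6  ⇒  q = 6/13.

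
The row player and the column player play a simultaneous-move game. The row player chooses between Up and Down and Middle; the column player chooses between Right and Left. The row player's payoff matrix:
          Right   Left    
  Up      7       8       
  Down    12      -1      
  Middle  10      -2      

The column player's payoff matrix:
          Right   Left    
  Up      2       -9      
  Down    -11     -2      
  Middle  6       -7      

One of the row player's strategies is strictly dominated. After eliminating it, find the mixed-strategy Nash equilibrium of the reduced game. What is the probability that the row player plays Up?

p = 9/20

The row player's strategy Middle is strictly dominated by Down: 12 > 10 and -1 > -2. Eliminate Middle.
Set the column player's expected payoff from Right equal to that from Left:
  the column player's expected payoff from Right: p·2 + (1−p)·(-11) = 13p - 11
  the column player's expected payoff from Left: p·(-9) + (1−p)·(-2) = -7p - 2
  13p - 11 = -7p - 2  ⇒  20p = 9  ⇒  p = 9/20.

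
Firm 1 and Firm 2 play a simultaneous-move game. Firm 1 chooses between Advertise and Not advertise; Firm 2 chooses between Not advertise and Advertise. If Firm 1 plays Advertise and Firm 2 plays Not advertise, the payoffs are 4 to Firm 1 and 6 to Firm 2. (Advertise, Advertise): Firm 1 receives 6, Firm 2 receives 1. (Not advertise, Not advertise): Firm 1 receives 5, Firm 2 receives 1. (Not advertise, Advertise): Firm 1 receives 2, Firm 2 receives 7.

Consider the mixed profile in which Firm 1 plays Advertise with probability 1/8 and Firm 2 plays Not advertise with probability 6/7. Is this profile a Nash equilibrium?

No

Given Firm 1's mix p = 1/8, Firm 2's payoff from Not advertise is 13/8 but from Advertise is 25/4. Firm 2 strictly prefers Advertise, so Firm 2 would not mix.
So the proposed profile is not a Nash equilibrium.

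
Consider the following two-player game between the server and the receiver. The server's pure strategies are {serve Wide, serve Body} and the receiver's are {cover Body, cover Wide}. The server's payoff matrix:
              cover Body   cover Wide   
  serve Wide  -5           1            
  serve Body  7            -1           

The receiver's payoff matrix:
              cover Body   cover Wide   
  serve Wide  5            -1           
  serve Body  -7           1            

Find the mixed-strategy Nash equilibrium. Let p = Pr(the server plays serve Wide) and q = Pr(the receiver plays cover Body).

p = 4/7, q = 1/7

In a mixed equilibrium the receiver is indifferent between cover Body and cover Wide; this condition fixes p.
  the receiver's payoff from cover Body: p·5 + (1−p)·(-7) = 12p - 7
  the receiver's payoff from cover Wide: p·(-1) + (1−p)·1 = -2p + 1
  12p - 7 = -2p + 1  ⇒  14p = 8  ⇒  p = 4/7.
For the server to be willing to mix, the server must be indifferent between serve Wide and serve Body, which pins down the receiver's mix.
  the server's payoff from serve Wide: q·(-5) + (1−q)·1 = -6q + 1
  the server's payoff from serve Body: q·7 + (1−q)·(-1) = 8q - 1
  -6q + 1 = 8q - 1  ⇒  -14q = -2  ⇒  q = 1/7.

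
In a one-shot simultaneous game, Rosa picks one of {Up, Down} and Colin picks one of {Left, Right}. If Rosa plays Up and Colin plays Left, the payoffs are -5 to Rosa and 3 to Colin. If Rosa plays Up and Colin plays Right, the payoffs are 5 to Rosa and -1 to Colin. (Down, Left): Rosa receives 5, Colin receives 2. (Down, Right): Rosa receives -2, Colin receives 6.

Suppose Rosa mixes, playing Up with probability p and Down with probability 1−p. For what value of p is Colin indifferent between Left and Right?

In a mixed equilibrium Colin is indifferent between Left and Right; this condition fixes p.
  Colin's payoff to Left: p·3 + (1−p)·2 = p + 2
  Colin's payoff to Right: p·(-1) + (1−p)·6 = -7p + 6
  p + 2 = -7p + 6  ⇒  8p = 4  ⇒  p = 1/2.

p = 1/2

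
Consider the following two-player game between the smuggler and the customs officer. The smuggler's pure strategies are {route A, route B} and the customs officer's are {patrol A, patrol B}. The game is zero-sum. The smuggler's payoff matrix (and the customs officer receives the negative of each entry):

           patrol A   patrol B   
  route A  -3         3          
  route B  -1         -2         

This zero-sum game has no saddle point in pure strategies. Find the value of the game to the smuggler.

The customs officer's mix must leave the smuggler indifferent between route A and route B.
  the smuggler's expected payoff from route A: q·(-3) + (1−q)·3 = -6q + 3
  the smuggler's expected payoff from route B: q·(-1) + (1−q)·(-2) = q - 2
  -6q + 3 = q - 2  ⇒  -7q = -5  ⇒  q = 5/7.
The value is the smuggler's expected payoff against this mix (using route A): (5/7)·(-3) + (2/7)·3 = -9/7.

v = -9/7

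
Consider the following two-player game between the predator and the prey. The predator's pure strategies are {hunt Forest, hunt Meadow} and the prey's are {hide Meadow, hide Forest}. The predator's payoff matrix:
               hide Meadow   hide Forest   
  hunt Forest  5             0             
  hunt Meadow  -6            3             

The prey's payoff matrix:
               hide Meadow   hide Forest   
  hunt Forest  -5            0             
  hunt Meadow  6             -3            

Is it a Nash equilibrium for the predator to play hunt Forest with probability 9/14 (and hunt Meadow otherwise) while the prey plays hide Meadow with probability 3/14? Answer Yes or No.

Check the prey's indifference given the predator's mix p = 9/14:
  payoff from hide Meadow = -15/14; payoff from hide Forest = -15/14 — equal.
Check the predator's indifference given the prey's mix q = 3/14:
  payoff from hunt Forest = 15/14; payoff from hunt Meadow = 15/14 — equal.
Both players are indifferent, so neither can profitably deviate.

Yes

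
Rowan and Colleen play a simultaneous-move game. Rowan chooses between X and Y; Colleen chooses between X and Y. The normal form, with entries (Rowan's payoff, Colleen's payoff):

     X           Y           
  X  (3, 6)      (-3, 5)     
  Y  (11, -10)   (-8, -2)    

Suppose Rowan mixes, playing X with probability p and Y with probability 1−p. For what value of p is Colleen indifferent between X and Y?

Colleen's indifference between X and Y determines Rowan's mixing probability p:
  Colleen's expected payoff from X: p·6 + (1−p)·(-10) = 16p - 10
  Colleen's expected payoff from Y: p·5 + (1−p)·(-2) = 7p - 2
  16p - 10 = 7p - 2  ⇒  9p = 8  ⇒  p = 8/9.

p = 8/9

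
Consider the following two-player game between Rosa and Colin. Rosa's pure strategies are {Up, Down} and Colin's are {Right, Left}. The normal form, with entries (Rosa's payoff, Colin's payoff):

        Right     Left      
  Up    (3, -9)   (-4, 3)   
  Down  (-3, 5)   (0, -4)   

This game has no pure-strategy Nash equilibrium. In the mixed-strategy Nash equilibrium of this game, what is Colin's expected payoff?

Rosa's mix must leave Colin indifferent between Right and Left.
  Colin's expected payoff from Right: p·(-9) + (1−p)·5 = -14p + 5
  Colin's expected payoff from Left: p·3 + (1−p)·(-4) = 7p - 4
  -14p + 5 = 7p - 4  ⇒  -21p = -9  ⇒  p = 3/7.
At equilibrium Colin is indifferent across columns, so Colin's payoff equals the payoff from Right: (3/7)·(-9) + (4/7)·5 = -1.

-1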